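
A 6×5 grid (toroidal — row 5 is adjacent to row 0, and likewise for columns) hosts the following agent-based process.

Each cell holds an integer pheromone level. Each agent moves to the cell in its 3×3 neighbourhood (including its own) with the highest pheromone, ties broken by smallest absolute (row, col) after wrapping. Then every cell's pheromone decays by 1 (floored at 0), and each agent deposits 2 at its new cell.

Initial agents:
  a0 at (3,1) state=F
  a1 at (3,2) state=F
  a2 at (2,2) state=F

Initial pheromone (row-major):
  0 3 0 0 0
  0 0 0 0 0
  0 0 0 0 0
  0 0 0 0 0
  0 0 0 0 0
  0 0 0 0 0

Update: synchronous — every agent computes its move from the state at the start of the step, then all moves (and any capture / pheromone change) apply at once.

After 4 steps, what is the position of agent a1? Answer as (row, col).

(1, 1)

t=1: a0@(2,0) a1@(2,1) a2@(1,1) | pheromone: 0 2 0 0 0 / 0 2 0 0 0 / 2 2 0 0 0 / 0 0 0 0 0 / 0 0 0 0 0 / 0 0 0 0 0
t=2: a0@(1,1) a1@(1,1) a2@(0,1) | pheromone: 0 3 0 0 0 / 0 5 0 0 0 / 1 1 0 0 0 / 0 0 0 0 0 / 0 0 0 0 0 / 0 0 0 0 0
t=3: a0@(1,1) a1@(1,1) a2@(1,1) | pheromone: 0 2 0 0 0 / 0 10 0 0 0 / 0 0 0 0 0 / 0 0 0 0 0 / 0 0 0 0 0 / 0 0 0 0 0
t=4: a0@(1,1) a1@(1,1) a2@(1,1) | pheromone: 0 1 0 0 0 / 0 15 0 0 0 / 0 0 0 0 0 / 0 0 0 0 0 / 0 0 0 0 0 / 0 0 0 0 0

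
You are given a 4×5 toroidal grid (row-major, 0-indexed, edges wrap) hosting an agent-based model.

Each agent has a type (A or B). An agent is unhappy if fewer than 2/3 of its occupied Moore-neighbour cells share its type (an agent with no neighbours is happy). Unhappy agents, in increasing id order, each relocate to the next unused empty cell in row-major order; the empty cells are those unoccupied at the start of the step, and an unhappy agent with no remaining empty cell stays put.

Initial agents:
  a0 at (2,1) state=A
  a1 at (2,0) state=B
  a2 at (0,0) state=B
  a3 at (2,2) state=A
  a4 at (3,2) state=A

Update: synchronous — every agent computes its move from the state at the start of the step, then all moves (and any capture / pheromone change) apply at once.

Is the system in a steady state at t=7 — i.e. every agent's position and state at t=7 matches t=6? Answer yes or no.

t=1: a0@(2,1):A a1@(0,1):B a2@(0,0):B a3@(2,2):A a4@(3,2):A
t=2: a0@(2,1):A a1@(0,2):B a2@(0,0):B a3@(2,2):A a4@(3,2):A
t=3: a0@(2,1):A a1@(0,1):B a2@(0,0):B a3@(2,2):A a4@(3,2):A
t=4: a0@(2,1):A a1@(0,2):B a2@(0,0):B a3@(2,2):A a4@(3,2):A
t=5: a0@(2,1):A a1@(0,1):B a2@(0,0):B a3@(2,2):A a4@(3,2):A
t=6: a0@(2,1):A a1@(0,2):B a2@(0,0):B a3@(2,2):A a4@(3,2):A
t=7: a0@(2,1):A a1@(0,1):B a2@(0,0):B a3@(2,2):A a4@(3,2):A

no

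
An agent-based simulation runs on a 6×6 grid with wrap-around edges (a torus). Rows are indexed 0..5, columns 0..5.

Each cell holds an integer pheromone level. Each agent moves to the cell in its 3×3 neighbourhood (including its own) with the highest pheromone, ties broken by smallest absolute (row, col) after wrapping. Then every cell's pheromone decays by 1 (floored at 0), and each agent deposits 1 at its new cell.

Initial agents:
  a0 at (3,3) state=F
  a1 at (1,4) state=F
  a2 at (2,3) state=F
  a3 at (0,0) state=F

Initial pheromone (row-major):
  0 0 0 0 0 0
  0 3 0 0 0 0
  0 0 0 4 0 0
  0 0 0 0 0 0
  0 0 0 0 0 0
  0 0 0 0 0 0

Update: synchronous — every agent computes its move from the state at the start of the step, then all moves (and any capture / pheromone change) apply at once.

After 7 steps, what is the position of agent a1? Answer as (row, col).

(2, 3)

t=1: a0@(2,3) a1@(2,3) a2@(2,3) a3@(1,1) | pheromone: 0 0 0 0 0 0 / 0 3 0 0 0 0 / 0 0 0 6 0 0 / 0 0 0 0 0 0 / 0 0 0 0 0 0 / 0 0 0 0 0 0
t=2: a0@(2,3) a1@(2,3) a2@(2,3) a3@(1,1) | pheromone: 0 0 0 0 0 0 / 0 3 0 0 0 0 / 0 0 0 8 0 0 / 0 0 0 0 0 0 / 0 0 0 0 0 0 / 0 0 0 0 0 0
t=3: a0@(2,3) a1@(2,3) a2@(2,3) a3@(1,1) | pheromone: 0 0 0 0 0 0 / 0 3 0 0 0 0 / 0 0 0 10 0 0 / 0 0 0 0 0 0 / 0 0 0 0 0 0 / 0 0 0 0 0 0
t=4: a0@(2,3) a1@(2,3) a2@(2,3) a3@(1,1) | pheromone: 0 0 0 0 0 0 / 0 3 0 0 0 0 / 0 0 0 12 0 0 / 0 0 0 0 0 0 / 0 0 0 0 0 0 / 0 0 0 0 0 0
t=5: a0@(2,3) a1@(2,3) a2@(2,3) a3@(1,1) | pheromone: 0 0 0 0 0 0 / 0 3 0 0 0 0 / 0 0 0 14 0 0 / 0 0 0 0 0 0 / 0 0 0 0 0 0 / 0 0 0 0 0 0
t=6: a0@(2,3) a1@(2,3) a2@(2,3) a3@(1,1) | pheromone: 0 0 0 0 0 0 / 0 3 0 0 0 0 / 0 0 0 16 0 0 / 0 0 0 0 0 0 / 0 0 0 0 0 0 / 0 0 0 0 0 0
t=7: a0@(2,3) a1@(2,3) a2@(2,3) a3@(1,1) | pheromone: 0 0 0 0 0 0 / 0 3 0 0 0 0 / 0 0 0 18 0 0 / 0 0 0 0 0 0 / 0 0 0 0 0 0 / 0 0 0 0 0 0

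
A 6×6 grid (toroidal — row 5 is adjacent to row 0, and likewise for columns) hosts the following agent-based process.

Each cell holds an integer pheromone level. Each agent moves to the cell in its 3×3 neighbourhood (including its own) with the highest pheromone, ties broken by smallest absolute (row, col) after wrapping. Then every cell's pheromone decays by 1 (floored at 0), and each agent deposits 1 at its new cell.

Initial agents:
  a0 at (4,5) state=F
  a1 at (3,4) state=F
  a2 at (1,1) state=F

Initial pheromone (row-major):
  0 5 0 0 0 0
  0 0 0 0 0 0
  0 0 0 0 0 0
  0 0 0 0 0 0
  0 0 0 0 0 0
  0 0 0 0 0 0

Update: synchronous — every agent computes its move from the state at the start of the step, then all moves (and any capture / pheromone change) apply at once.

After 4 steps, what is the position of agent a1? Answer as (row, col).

(2, 3)

t=1: a0@(3,0) a1@(2,3) a2@(0,1) | pheromone: 0 5 0 0 0 0 / 0 0 0 0 0 0 / 0 0 0 1 0 0 / 1 0 0 0 0 0 / 0 0 0 0 0 0 / 0 0 0 0 0 0
t=2: (unchanged — steady state)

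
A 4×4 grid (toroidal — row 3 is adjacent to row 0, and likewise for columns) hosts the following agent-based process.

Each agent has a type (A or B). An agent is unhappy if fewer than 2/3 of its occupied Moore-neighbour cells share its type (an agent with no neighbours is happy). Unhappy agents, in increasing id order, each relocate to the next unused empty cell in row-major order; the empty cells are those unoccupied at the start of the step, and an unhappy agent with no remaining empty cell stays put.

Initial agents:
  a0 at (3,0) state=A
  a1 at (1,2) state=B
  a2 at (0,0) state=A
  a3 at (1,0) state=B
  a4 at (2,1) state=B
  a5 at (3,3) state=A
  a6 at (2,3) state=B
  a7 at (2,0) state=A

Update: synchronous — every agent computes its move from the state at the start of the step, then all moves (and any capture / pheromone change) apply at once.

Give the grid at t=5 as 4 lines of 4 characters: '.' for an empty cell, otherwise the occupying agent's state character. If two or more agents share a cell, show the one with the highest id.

t=1: a0@(0,1):A a1@(1,2):B a2@(0,0):A a3@(0,2):B a4@(0,3):B a5@(3,3):A a6@(1,1):B a7@(1,3):A
t=2: a0@(1,0):A a1@(2,0):B a2@(2,1):A a3@(2,2):B a4@(2,3):B a5@(3,0):A a6@(3,1):B a7@(3,2):A
t=3: a0@(0,0):A a1@(0,1):B a2@(0,2):A a3@(0,3):B a4@(1,1):B a5@(1,2):A a6@(1,3):B a7@(3,3):A
t=4: a0@(1,0):A a1@(2,0):B a2@(2,1):A a3@(2,2):B a4@(2,3):B a5@(3,0):A a6@(3,1):B a7@(3,3):A
t=5: a0@(0,0):A a1@(0,1):B a2@(0,2):A a3@(0,3):B a4@(1,1):B a5@(1,2):A a6@(1,3):B a7@(3,2):A

ABAB
.BAB
....
..A.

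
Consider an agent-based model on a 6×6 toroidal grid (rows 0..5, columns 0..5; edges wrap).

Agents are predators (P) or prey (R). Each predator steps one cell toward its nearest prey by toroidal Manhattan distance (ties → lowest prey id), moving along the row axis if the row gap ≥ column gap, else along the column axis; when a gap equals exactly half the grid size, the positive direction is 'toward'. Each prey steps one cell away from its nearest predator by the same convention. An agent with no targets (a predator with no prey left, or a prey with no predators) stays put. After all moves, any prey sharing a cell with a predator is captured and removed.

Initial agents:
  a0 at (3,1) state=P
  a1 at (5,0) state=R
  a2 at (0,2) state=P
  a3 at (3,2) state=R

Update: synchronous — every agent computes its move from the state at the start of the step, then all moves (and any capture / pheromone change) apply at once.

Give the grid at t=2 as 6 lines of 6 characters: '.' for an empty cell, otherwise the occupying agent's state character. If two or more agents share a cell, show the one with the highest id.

P....R
......
......
...PR.
......
......

t=1: a0@(3,2):P a1@(0,0):R a2@(0,1):P a3@(3,3):R
t=2: a0@(3,3):P a1@(0,5):R a2@(0,0):P a3@(3,4):R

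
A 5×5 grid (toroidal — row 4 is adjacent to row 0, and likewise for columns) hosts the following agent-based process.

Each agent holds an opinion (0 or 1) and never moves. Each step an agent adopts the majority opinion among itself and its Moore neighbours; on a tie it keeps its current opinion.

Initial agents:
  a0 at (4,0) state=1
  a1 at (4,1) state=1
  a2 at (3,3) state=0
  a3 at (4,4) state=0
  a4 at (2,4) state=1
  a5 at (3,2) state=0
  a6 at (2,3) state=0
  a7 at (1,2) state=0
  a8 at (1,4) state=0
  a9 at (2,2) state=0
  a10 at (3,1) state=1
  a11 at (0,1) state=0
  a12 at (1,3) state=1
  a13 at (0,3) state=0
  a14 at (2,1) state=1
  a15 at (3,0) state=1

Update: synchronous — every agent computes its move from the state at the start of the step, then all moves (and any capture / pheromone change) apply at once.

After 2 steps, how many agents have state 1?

t=1: a0@(4,0):1 a1@(4,1):1 a2@(3,3):0 a3@(4,4):0 a4@(2,4):1 a5@(3,2):0 a6@(2,3):0 a7@(1,2):0 a8@(1,4):0 a9@(2,2):0 a10@(3,1):1 a11@(0,1):0 a12@(1,3):0 a13@(0,3):0 a14@(2,1):1 a15@(3,0):1
t=2: a0@(4,0):1 a1@(4,1):1 a2@(3,3):0 a3@(4,4):0 a4@(2,4):0 a5@(3,2):0 a6@(2,3):0 a7@(1,2):0 a8@(1,4):0 a9@(2,2):0 a10@(3,1):1 a11@(0,1):0 a12@(1,3):0 a13@(0,3):0 a14@(2,1):1 a15@(3,0):1

5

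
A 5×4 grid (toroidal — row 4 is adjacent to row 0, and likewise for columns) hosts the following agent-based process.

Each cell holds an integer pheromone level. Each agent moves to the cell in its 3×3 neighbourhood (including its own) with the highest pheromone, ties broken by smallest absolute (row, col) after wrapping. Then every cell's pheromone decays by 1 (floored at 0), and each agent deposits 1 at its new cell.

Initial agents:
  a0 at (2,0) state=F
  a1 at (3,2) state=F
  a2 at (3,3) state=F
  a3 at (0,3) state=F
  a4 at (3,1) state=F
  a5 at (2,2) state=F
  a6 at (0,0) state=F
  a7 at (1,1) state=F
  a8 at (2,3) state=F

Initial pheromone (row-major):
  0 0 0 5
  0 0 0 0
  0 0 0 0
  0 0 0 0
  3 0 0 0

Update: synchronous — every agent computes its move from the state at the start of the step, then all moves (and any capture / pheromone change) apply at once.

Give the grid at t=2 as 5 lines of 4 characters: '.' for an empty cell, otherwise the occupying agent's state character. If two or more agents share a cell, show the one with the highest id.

t=1: a0@(1,0) a1@(2,1) a2@(4,0) a3@(0,3) a4@(4,0) a5@(1,1) a6@(0,3) a7@(0,0) a8@(1,0) | pheromone: 1 0 0 6 / 2 1 0 0 / 0 1 0 0 / 0 0 0 0 / 4 0 0 0
t=2: a0@(0,3) a1@(1,0) a2@(0,3) a3@(0,3) a4@(0,3) a5@(1,0) a6@(0,3) a7@(0,3) a8@(0,3) | pheromone: 0 0 0 12 / 3 0 0 0 / 0 0 0 0 / 0 0 0 0 / 3 0 0 0

...F
F...
....
....
....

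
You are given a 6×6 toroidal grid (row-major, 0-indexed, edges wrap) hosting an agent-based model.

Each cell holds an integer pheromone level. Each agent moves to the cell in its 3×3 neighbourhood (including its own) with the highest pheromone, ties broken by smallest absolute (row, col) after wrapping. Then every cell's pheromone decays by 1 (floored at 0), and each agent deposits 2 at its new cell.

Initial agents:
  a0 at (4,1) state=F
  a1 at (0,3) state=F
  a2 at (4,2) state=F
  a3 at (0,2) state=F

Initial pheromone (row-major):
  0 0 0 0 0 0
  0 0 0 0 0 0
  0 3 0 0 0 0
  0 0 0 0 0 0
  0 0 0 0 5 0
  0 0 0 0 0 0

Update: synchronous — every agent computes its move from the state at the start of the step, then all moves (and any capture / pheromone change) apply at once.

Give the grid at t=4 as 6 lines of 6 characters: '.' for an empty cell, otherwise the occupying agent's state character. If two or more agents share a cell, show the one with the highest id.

t=1: a0@(3,0) a1@(0,2) a2@(3,1) a3@(0,1) | pheromone: 0 2 2 0 0 0 / 0 0 0 0 0 0 / 0 2 0 0 0 0 / 2 2 0 0 0 0 / 0 0 0 0 4 0 / 0 0 0 0 0 0
t=2: a0@(2,1) a1@(0,1) a2@(2,1) a3@(0,1) | pheromone: 0 5 1 0 0 0 / 0 0 0 0 0 0 / 0 5 0 0 0 0 / 1 1 0 0 0 0 / 0 0 0 0 3 0 / 0 0 0 0 0 0
t=3: a0@(2,1) a1@(0,1) a2@(2,1) a3@(0,1) | pheromone: 0 8 0 0 0 0 / 0 0 0 0 0 0 / 0 8 0 0 0 0 / 0 0 0 0 0 0 / 0 0 0 0 2 0 / 0 0 0 0 0 0
t=4: a0@(2,1) a1@(0,1) a2@(2,1) a3@(0,1) | pheromone: 0 11 0 0 0 0 / 0 0 0 0 0 0 / 0 11 0 0 0 0 / 0 0 0 0 0 0 / 0 0 0 0 1 0 / 0 0 0 0 0 0

.F....
......
.F....
......
......
......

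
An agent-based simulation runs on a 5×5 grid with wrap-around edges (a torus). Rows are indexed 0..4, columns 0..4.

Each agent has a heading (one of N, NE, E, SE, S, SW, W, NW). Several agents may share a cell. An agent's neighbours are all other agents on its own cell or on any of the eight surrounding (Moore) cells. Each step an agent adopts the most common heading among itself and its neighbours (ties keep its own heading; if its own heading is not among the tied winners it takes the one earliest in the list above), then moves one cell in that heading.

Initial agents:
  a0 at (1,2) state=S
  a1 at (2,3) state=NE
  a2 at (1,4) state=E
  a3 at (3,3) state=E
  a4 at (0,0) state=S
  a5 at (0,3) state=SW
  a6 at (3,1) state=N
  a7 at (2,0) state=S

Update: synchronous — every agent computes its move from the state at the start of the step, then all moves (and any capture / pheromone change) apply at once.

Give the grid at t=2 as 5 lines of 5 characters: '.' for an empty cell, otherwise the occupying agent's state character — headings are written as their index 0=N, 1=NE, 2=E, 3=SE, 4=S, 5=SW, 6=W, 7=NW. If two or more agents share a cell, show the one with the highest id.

t=1: a0@(2,2):S a1@(2,4):E a2@(2,4):S a3@(3,4):E a4@(1,0):S a5@(1,2):SW a6@(2,1):N a7@(3,0):S
t=2: a0@(3,2):S a1@(3,4):S a2@(3,4):S a3@(3,0):E a4@(2,0):S a5@(2,1):SW a6@(3,1):S a7@(4,0):S

.....
.....
45...
244.4
4....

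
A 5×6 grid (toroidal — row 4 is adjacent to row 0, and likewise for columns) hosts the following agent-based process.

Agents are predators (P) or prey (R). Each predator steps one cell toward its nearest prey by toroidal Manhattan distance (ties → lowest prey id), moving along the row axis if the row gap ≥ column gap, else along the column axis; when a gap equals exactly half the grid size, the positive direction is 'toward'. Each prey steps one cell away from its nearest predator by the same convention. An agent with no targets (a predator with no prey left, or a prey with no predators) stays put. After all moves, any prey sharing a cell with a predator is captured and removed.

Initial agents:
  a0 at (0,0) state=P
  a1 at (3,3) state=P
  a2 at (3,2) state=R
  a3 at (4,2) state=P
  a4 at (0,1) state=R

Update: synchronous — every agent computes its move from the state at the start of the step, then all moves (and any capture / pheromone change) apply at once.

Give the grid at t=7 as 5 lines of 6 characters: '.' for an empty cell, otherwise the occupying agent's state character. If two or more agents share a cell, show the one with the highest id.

t=1: a0@(0,1):P a1@(3,2):P a2@(3,1):R a3@(3,2):P a4@(0,2):R
t=2: a0@(0,2):P a1@(3,1):P a2@(3,0):R a3@(3,1):P a4@(0,3):R
t=3: a0@(0,3):P a1@(3,0):P a2@(3,5):R a3@(3,0):P a4@(0,4):R
t=4: a0@(0,4):P a1@(3,5):P a2@(3,4):R a3@(3,5):P a4@(0,5):R
t=5: a0@(0,5):P a1@(3,4):P a2@(3,3):R a3@(3,4):P a4@(0,0):R
t=6: a0@(0,0):P a1@(3,3):P a2@(3,2):R a3@(3,3):P a4@(0,1):R
t=7: a0@(0,1):P a1@(3,2):P a2@(3,1):R a3@(3,2):P a4@(0,2):R

.PR...
......
......
.RP...
......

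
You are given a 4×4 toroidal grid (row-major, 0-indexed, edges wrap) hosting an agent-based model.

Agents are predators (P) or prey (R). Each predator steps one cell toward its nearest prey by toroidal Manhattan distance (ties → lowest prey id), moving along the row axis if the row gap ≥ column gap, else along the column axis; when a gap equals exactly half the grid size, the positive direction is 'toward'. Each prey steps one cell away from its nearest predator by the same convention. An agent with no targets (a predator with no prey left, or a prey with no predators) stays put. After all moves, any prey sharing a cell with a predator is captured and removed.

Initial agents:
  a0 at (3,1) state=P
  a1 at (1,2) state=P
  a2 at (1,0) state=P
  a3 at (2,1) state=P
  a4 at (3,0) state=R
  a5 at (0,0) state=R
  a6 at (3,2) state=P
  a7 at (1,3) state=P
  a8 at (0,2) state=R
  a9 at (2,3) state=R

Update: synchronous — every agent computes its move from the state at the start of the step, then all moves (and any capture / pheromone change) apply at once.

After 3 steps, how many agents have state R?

t=1: a0@(3,0):P a1@(0,2):P a2@(0,0):P a3@(3,1):P a4@(3,3):R a6@(0,2):P a7@(2,3):P a8@(3,2):R a9@(3,3):R
t=2: a0@(3,3):P a1@(3,2):P a2@(3,0):P a3@(3,2):P a6@(3,2):P a7@(3,3):P a8@(2,2):R
t=3: a0@(2,3):P a1@(2,2):P a2@(3,1):P a3@(2,2):P a6@(2,2):P a7@(2,3):P a8@(1,2):R

1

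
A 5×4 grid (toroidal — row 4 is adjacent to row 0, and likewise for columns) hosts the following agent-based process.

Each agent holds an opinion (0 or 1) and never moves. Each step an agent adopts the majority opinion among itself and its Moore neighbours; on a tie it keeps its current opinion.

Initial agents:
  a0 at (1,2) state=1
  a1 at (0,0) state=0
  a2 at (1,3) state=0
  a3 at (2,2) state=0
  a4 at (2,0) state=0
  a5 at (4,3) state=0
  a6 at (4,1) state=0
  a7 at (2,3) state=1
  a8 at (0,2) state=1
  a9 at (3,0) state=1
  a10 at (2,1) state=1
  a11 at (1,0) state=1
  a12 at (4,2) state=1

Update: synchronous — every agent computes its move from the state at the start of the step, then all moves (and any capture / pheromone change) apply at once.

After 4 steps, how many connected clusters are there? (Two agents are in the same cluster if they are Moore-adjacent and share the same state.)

t=1: a0@(1,2):1 a1@(0,0):0 a2@(1,3):0 a3@(2,2):1 a4@(2,0):1 a5@(4,3):1 a6@(4,1):1 a7@(2,3):1 a8@(0,2):1 a9@(3,0):1 a10@(2,1):1 a11@(1,0):1 a12@(4,2):1
t=2: a0@(1,2):1 a1@(0,0):1 a2@(1,3):1 a3@(2,2):1 a4@(2,0):1 a5@(4,3):1 a6@(4,1):1 a7@(2,3):1 a8@(0,2):1 a9@(3,0):1 a10@(2,1):1 a11@(1,0):1 a12@(4,2):1
t=3: (unchanged — steady state)

1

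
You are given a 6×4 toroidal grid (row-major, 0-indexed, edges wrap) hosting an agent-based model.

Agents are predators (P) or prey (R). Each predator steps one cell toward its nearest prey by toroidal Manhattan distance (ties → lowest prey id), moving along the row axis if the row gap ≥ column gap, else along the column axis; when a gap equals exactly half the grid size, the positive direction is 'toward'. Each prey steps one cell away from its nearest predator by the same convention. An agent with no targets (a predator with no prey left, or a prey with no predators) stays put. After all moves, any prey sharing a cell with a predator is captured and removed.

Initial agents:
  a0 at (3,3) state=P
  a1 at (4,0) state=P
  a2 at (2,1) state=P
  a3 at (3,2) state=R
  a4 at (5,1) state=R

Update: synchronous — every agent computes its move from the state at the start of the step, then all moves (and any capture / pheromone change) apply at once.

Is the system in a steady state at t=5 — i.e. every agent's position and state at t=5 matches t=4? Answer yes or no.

no

t=1: a0@(3,2):P a1@(5,0):P a2@(3,1):P a4@(0,1):R
t=2: a0@(4,2):P a1@(0,0):P a2@(4,1):P a4@(1,1):R
t=3: a0@(5,2):P a1@(1,0):P a2@(5,1):P a4@(2,1):R
t=4: a0@(0,2):P a1@(2,0):P a2@(0,1):P a4@(3,1):R
t=5: a0@(1,2):P a1@(3,0):P a2@(1,1):P a4@(4,1):R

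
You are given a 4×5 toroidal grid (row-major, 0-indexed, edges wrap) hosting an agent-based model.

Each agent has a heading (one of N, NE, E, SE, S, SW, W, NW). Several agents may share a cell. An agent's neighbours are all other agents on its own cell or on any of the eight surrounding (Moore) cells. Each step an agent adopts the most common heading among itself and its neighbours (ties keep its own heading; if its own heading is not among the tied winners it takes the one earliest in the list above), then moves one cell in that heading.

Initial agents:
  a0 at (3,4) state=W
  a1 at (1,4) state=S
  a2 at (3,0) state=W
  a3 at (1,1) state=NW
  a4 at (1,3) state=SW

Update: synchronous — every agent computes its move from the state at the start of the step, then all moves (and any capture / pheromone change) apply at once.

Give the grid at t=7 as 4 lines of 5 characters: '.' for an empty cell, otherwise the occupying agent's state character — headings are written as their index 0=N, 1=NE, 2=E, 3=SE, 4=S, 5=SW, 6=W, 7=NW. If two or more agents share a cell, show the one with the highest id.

t=1: a0@(3,3):W a1@(2,4):S a2@(3,4):W a3@(0,0):NW a4@(2,2):SW
t=2: a0@(3,2):W a1@(2,3):W a2@(3,3):W a3@(3,4):NW a4@(3,1):SW
t=3: a0@(3,1):W a1@(2,2):W a2@(3,2):W a3@(3,3):W a4@(0,0):SW
t=4: a0@(3,0):W a1@(2,1):W a2@(3,1):W a3@(3,2):W a4@(1,4):SW
t=5: a0@(3,4):W a1@(2,0):W a2@(3,0):W a3@(3,1):W a4@(2,3):SW
t=6: a0@(3,3):W a1@(2,4):W a2@(3,4):W a3@(3,0):W a4@(3,2):SW
t=7: a0@(3,2):W a1@(2,3):W a2@(3,3):W a3@(3,4):W a4@(0,1):SW

.5...
.....
...6.
..666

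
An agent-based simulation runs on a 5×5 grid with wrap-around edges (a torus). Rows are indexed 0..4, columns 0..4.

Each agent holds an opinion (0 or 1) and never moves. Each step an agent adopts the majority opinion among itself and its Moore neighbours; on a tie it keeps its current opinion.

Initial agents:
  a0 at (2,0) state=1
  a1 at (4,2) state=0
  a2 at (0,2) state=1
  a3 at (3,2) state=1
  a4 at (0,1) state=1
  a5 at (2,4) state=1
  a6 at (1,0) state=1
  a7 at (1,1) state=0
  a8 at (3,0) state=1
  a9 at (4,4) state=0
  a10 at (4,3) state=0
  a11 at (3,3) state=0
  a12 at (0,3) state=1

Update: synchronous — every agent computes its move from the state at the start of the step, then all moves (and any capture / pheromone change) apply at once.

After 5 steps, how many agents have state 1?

7

t=1: a0@(2,0):1 a1@(4,2):1 a2@(0,2):1 a3@(3,2):0 a4@(0,1):1 a5@(2,4):1 a6@(1,0):1 a7@(1,1):1 a8@(3,0):1 a9@(4,4):0 a10@(4,3):0 a11@(3,3):0 a12@(0,3):0
t=2: a0@(2,0):1 a1@(4,2):0 a2@(0,2):1 a3@(3,2):0 a4@(0,1):1 a5@(2,4):1 a6@(1,0):1 a7@(1,1):1 a8@(3,0):1 a9@(4,4):0 a10@(4,3):0 a11@(3,3):0 a12@(0,3):0
t=3: (unchanged — steady state)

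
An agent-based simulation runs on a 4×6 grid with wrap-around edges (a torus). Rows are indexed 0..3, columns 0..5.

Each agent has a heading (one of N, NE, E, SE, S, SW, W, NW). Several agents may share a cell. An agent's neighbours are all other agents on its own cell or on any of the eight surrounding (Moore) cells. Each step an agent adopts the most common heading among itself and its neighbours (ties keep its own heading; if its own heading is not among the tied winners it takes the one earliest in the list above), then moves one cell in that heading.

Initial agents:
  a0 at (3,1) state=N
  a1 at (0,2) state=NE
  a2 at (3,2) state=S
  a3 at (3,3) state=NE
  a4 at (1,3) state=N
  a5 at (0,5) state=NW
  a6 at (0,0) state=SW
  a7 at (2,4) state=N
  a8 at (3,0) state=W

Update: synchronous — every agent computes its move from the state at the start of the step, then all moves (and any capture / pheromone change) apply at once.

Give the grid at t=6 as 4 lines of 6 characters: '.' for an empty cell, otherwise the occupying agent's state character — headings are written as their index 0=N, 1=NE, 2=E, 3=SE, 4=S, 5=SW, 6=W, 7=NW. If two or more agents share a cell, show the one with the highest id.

....0.
..111.
..11..
...00.

t=1: a0@(2,1):N a1@(3,3):NE a2@(2,3):NE a3@(2,4):NE a4@(0,3):N a5@(3,4):NW a6@(1,5):SW a7@(1,4):N a8@(3,5):W
t=2: a0@(1,1):N a1@(2,4):NE a2@(1,4):NE a3@(1,5):NE a4@(3,3):N a5@(2,5):NE a6@(2,4):SW a7@(0,4):N a8@(3,4):W
t=3: a0@(0,1):N a1@(1,5):NE a2@(0,5):NE a3@(0,0):NE a4@(2,3):N a5@(1,0):NE a6@(1,5):NE a7@(3,4):N a8@(2,4):N
t=4: a0@(3,2):NE a1@(0,0):NE a2@(3,0):NE a3@(3,1):NE a4@(1,3):N a5@(0,1):NE a6@(0,0):NE a7@(2,4):N a8@(1,4):N
t=5: a0@(2,3):NE a1@(3,1):NE a2@(2,1):NE a3@(2,2):NE a4@(0,3):N a5@(3,2):NE a6@(3,1):NE a7@(1,4):N a8@(0,4):N
t=6: a0@(1,4):NE a1@(2,2):NE a2@(1,2):NE a3@(1,3):NE a4@(3,3):N a5@(2,3):NE a6@(2,2):NE a7@(0,4):N a8@(3,4):N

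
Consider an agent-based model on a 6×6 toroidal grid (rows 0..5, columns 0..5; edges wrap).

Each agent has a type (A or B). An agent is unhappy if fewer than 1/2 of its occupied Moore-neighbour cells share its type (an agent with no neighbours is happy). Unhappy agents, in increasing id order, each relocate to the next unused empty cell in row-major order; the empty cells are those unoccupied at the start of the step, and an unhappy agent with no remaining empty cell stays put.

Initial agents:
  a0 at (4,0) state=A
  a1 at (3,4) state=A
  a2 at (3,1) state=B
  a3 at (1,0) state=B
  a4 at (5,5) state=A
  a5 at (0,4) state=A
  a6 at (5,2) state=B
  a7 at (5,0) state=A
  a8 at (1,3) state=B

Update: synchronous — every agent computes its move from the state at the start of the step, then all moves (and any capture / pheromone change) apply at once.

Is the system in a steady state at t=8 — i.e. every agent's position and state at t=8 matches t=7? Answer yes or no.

yes

t=1: a0@(4,0):A a1@(3,4):A a2@(0,0):B a3@(1,0):B a4@(5,5):A a5@(0,4):A a6@(5,2):B a7@(5,0):A a8@(0,1):B
t=2: (unchanged — steady state)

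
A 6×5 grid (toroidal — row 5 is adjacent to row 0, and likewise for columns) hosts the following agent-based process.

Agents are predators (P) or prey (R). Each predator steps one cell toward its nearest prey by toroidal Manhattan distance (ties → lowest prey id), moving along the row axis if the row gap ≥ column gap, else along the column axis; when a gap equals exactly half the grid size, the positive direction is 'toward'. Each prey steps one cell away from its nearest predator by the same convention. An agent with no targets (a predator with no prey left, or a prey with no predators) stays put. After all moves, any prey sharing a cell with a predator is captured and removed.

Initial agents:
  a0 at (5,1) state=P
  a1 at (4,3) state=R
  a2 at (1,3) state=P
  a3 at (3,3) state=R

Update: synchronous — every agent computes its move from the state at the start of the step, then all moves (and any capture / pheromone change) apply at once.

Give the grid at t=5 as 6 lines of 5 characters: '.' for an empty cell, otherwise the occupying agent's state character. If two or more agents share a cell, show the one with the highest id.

t=1: a0@(5,2):P a1@(4,4):R a2@(2,3):P a3@(4,3):R
t=2: a0@(4,2):P a1@(4,0):R a2@(3,3):P
t=3: a0@(4,1):P a1@(4,4):R a2@(3,4):P
t=4: a0@(4,0):P a1@(5,4):R a2@(4,4):P
t=5: a0@(5,0):P a1@(0,4):R a2@(5,4):P

....R
.....
.....
.....
.....
P...P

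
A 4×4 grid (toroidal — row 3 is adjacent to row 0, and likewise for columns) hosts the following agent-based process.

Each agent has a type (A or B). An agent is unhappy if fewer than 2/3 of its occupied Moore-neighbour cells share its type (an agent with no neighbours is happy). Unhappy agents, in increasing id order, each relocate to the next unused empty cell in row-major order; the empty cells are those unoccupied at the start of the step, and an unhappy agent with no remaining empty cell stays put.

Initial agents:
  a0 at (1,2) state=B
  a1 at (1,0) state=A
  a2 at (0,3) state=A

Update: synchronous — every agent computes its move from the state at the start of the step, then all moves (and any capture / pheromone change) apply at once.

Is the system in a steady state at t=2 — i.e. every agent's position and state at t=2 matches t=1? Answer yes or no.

no

t=1: a0@(0,0):B a1@(1,0):A a2@(0,1):A
t=2: a0@(0,2):B a1@(0,3):A a2@(1,1):A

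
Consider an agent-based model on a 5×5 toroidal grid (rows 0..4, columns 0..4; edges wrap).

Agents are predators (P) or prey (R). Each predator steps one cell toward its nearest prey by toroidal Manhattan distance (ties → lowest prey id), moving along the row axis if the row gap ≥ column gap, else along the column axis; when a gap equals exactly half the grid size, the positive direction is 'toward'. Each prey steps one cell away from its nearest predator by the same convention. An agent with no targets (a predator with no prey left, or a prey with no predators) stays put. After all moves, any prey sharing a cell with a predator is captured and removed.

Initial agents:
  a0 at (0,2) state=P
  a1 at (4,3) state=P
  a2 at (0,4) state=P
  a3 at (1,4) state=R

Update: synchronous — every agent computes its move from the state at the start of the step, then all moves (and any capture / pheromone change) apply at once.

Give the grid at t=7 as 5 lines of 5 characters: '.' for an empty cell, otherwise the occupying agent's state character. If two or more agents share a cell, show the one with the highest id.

.....
...P.
....P
....R
.....

t=1: a0@(0,3):P a1@(0,3):P a2@(1,4):P a3@(2,4):R
t=2: a0@(1,3):P a1@(1,3):P a2@(2,4):P a3@(3,4):R
t=3: a0@(2,3):P a1@(2,3):P a2@(3,4):P a3@(4,4):R
t=4: a0@(3,3):P a1@(3,3):P a2@(4,4):P a3@(0,4):R
t=5: a0@(4,3):P a1@(4,3):P a2@(0,4):P a3@(1,4):R
t=6: a0@(0,3):P a1@(0,3):P a2@(1,4):P a3@(2,4):R
t=7: a0@(1,3):P a1@(1,3):P a2@(2,4):P a3@(3,4):R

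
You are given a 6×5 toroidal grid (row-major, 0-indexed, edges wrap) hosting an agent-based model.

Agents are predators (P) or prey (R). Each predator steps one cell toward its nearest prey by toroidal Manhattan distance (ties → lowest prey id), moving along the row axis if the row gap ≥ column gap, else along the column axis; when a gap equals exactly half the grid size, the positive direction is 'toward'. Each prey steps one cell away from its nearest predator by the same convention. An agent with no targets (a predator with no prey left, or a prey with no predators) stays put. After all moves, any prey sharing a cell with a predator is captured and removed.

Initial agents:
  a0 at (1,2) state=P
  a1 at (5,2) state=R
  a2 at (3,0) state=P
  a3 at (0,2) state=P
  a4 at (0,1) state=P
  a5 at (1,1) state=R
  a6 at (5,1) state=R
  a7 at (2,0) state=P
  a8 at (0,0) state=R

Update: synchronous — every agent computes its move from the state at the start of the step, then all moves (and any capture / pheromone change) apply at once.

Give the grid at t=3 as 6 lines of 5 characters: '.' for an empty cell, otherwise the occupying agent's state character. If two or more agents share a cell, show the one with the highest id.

t=1: a0@(1,1):P a1@(4,2):R a2@(2,0):P a3@(5,2):P a4@(1,1):P a6@(4,1):R a7@(1,0):P a8@(0,4):R
t=2: a0@(2,1):P a1@(3,2):R a2@(3,0):P a3@(4,2):P a4@(2,1):P a6@(3,1):R a7@(0,0):P a8@(5,4):R
t=3: a0@(3,1):P a1@(2,2):R a2@(3,1):P a3@(3,2):P a4@(3,1):P a6@(4,1):R a7@(5,0):P a8@(4,4):R

.....
.....
..R..
.PP..
.R..R
P....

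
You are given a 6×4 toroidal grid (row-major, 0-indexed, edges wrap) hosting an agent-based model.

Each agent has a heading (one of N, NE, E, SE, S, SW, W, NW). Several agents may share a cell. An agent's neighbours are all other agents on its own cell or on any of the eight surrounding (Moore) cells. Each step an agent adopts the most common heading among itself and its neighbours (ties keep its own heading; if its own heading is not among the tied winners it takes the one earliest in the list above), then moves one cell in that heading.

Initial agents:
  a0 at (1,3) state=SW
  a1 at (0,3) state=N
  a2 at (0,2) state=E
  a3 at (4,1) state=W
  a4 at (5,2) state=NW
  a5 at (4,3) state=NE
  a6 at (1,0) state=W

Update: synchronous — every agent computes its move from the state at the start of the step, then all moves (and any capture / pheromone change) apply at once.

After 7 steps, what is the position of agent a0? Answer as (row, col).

t=1: a0@(2,2):SW a1@(5,3):N a2@(0,3):E a3@(4,0):W a4@(4,1):NW a5@(3,0):NE a6@(1,3):W
t=2: a0@(3,1):SW a1@(4,3):N a2@(0,0):E a3@(4,3):W a4@(3,0):NW a5@(2,1):NE a6@(1,2):W
t=3: a0@(4,0):SW a1@(3,3):N a2@(0,1):E a3@(4,2):W a4@(2,3):NW a5@(1,2):NE a6@(1,1):W
t=4: a0@(5,3):SW a1@(2,3):N a2@(0,2):E a3@(4,1):W a4@(1,2):NW a5@(0,3):NE a6@(1,0):W
t=5: a0@(0,2):SW a1@(1,3):N a2@(0,3):E a3@(4,0):W a4@(0,1):NW a5@(5,0):NE a6@(1,3):W
t=6: a0@(1,1):SW a1@(0,3):N a2@(0,0):E a3@(4,3):W a4@(5,0):NW a5@(4,1):NE a6@(1,2):W
t=7: a0@(2,0):SW a1@(5,3):N a2@(0,1):E a3@(4,2):W a4@(4,3):NW a5@(3,2):NE a6@(1,1):W

(2, 0)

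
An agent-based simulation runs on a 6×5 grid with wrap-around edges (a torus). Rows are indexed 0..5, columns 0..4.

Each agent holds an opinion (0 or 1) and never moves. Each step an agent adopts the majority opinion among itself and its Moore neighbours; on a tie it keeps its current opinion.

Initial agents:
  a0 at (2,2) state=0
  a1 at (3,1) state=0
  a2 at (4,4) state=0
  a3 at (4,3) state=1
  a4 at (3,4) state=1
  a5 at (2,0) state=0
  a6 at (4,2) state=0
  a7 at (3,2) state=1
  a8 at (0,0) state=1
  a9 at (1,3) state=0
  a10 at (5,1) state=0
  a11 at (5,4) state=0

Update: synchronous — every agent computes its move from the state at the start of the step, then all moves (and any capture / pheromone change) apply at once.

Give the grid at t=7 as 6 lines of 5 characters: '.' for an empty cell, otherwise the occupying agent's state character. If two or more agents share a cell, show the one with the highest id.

0....
...0.
0.0..
.00.0
..000
.0..0

t=1: a0@(2,2):0 a1@(3,1):0 a2@(4,4):0 a3@(4,3):1 a4@(3,4):1 a5@(2,0):0 a6@(4,2):0 a7@(3,2):0 a8@(0,0):0 a9@(1,3):0 a10@(5,1):0 a11@(5,4):0
t=2: a0@(2,2):0 a1@(3,1):0 a2@(4,4):0 a3@(4,3):0 a4@(3,4):1 a5@(2,0):0 a6@(4,2):0 a7@(3,2):0 a8@(0,0):0 a9@(1,3):0 a10@(5,1):0 a11@(5,4):0
t=3: a0@(2,2):0 a1@(3,1):0 a2@(4,4):0 a3@(4,3):0 a4@(3,4):0 a5@(2,0):0 a6@(4,2):0 a7@(3,2):0 a8@(0,0):0 a9@(1,3):0 a10@(5,1):0 a11@(5,4):0
t=4: (unchanged — steady state)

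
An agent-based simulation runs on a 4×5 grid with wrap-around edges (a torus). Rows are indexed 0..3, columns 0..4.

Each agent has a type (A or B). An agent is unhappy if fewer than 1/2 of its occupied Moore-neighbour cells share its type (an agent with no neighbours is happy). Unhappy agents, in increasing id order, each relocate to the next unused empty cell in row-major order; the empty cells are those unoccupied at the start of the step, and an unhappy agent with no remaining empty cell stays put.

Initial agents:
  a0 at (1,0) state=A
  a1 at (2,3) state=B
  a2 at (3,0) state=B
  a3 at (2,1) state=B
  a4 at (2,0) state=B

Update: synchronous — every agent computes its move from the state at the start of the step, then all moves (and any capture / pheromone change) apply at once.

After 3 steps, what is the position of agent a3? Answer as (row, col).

t=1: a0@(0,0):A a1@(2,3):B a2@(3,0):B a3@(2,1):B a4@(2,0):B
t=2: a0@(0,1):A a1@(2,3):B a2@(3,0):B a3@(2,1):B a4@(2,0):B
t=3: a0@(0,0):A a1@(2,3):B a2@(3,0):B a3@(2,1):B a4@(2,0):B

(2, 1)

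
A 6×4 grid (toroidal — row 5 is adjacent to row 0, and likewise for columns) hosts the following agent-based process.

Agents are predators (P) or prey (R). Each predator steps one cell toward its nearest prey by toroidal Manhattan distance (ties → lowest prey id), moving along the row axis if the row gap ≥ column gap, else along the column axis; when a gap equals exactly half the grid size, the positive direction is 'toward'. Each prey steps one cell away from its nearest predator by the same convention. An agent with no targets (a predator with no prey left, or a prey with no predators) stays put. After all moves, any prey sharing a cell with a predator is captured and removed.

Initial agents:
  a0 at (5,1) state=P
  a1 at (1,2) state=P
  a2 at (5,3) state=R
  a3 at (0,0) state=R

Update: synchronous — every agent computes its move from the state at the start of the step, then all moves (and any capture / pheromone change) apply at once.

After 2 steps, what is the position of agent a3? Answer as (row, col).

(1, 3)

t=1: a0@(5,2):P a1@(0,2):P a3@(1,0):R
t=2: a0@(0,2):P a1@(0,3):P a3@(1,3):R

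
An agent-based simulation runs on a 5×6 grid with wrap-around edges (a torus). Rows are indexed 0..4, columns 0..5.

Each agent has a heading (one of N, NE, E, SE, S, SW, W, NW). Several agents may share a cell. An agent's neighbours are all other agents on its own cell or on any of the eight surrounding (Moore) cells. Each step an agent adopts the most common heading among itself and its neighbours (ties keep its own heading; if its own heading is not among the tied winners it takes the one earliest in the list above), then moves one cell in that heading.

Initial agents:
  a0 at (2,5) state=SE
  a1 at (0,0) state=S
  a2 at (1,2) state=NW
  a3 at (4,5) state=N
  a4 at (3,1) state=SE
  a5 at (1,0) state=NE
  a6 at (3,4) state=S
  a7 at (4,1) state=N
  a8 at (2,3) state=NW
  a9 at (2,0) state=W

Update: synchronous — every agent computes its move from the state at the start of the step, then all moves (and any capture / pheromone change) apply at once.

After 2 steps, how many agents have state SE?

4

t=1: a0@(3,0):SE a1@(4,0):N a2@(0,1):NW a3@(0,5):S a4@(4,2):SE a5@(0,1):NE a6@(4,4):S a7@(3,1):N a8@(1,2):NW a9@(3,1):SE
t=2: a0@(4,1):SE a1@(3,0):N a2@(4,0):NW a3@(1,5):S a4@(0,3):SE a5@(4,0):NW a6@(0,4):S a7@(4,2):SE a8@(0,1):NW a9@(4,2):SE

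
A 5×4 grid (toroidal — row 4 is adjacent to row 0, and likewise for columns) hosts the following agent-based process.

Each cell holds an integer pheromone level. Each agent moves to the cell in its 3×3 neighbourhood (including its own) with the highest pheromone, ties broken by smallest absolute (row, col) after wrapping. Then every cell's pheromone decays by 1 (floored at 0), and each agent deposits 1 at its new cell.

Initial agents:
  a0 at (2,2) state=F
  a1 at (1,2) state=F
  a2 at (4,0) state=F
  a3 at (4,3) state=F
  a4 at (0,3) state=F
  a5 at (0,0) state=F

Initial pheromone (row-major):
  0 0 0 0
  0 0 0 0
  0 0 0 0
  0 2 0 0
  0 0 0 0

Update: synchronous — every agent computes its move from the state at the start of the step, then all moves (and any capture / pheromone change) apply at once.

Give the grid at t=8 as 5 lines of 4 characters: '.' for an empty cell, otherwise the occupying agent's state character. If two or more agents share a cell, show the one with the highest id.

F...
....
....
.F..
....

t=1: a0@(3,1) a1@(0,1) a2@(3,1) a3@(0,0) a4@(0,0) a5@(0,0) | pheromone: 3 1 0 0 / 0 0 0 0 / 0 0 0 0 / 0 3 0 0 / 0 0 0 0
t=2: a0@(3,1) a1@(0,0) a2@(3,1) a3@(0,0) a4@(0,0) a5@(0,0) | pheromone: 6 0 0 0 / 0 0 0 0 / 0 0 0 0 / 0 4 0 0 / 0 0 0 0
t=3: a0@(3,1) a1@(0,0) a2@(3,1) a3@(0,0) a4@(0,0) a5@(0,0) | pheromone: 9 0 0 0 / 0 0 0 0 / 0 0 0 0 / 0 5 0 0 / 0 0 0 0
t=4: a0@(3,1) a1@(0,0) a2@(3,1) a3@(0,0) a4@(0,0) a5@(0,0) | pheromone: 12 0 0 0 / 0 0 0 0 / 0 0 0 0 / 0 6 0 0 / 0 0 0 0
t=5: a0@(3,1) a1@(0,0) a2@(3,1) a3@(0,0) a4@(0,0) a5@(0,0) | pheromone: 15 0 0 0 / 0 0 0 0 / 0 0 0 0 / 0 7 0 0 / 0 0 0 0
t=6: a0@(3,1) a1@(0,0) a2@(3,1) a3@(0,0) a4@(0,0) a5@(0,0) | pheromone: 18 0 0 0 / 0 0 0 0 / 0 0 0 0 / 0 8 0 0 / 0 0 0 0
t=7: a0@(3,1) a1@(0,0) a2@(3,1) a3@(0,0) a4@(0,0) a5@(0,0) | pheromone: 21 0 0 0 / 0 0 0 0 / 0 0 0 0 / 0 9 0 0 / 0 0 0 0
t=8: a0@(3,1) a1@(0,0) a2@(3,1) a3@(0,0) a4@(0,0) a5@(0,0) | pheromone: 24 0 0 0 / 0 0 0 0 / 0 0 0 0 / 0 10 0 0 / 0 0 0 0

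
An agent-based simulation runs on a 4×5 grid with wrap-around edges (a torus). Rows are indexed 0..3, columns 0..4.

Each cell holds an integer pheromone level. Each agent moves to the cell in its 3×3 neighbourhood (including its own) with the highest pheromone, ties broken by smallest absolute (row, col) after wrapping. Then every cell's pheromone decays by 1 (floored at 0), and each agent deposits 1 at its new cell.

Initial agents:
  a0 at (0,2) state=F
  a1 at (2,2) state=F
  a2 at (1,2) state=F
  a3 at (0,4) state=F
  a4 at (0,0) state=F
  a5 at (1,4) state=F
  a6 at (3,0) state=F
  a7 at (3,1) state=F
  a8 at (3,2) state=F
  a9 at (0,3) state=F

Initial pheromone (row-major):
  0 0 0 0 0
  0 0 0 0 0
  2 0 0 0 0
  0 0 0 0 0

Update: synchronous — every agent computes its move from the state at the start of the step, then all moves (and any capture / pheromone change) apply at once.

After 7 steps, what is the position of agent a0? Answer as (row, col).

(0, 1)

t=1: a0@(0,1) a1@(1,1) a2@(0,1) a3@(0,0) a4@(0,0) a5@(2,0) a6@(2,0) a7@(2,0) a8@(0,1) a9@(0,2) | pheromone: 2 3 1 0 0 / 0 1 0 0 0 / 4 0 0 0 0 / 0 0 0 0 0
t=2: a0@(0,1) a1@(2,0) a2@(0,1) a3@(0,1) a4@(0,1) a5@(2,0) a6@(2,0) a7@(2,0) a8@(0,1) a9@(0,1) | pheromone: 1 8 0 0 0 / 0 0 0 0 0 / 7 0 0 0 0 / 0 0 0 0 0
t=3: a0@(0,1) a1@(2,0) a2@(0,1) a3@(0,1) a4@(0,1) a5@(2,0) a6@(2,0) a7@(2,0) a8@(0,1) a9@(0,1) | pheromone: 0 13 0 0 0 / 0 0 0 0 0 / 10 0 0 0 0 / 0 0 0 0 0
t=4: a0@(0,1) a1@(2,0) a2@(0,1) a3@(0,1) a4@(0,1) a5@(2,0) a6@(2,0) a7@(2,0) a8@(0,1) a9@(0,1) | pheromone: 0 18 0 0 0 / 0 0 0 0 0 / 13 0 0 0 0 / 0 0 0 0 0
t=5: a0@(0,1) a1@(2,0) a2@(0,1) a3@(0,1) a4@(0,1) a5@(2,0) a6@(2,0) a7@(2,0) a8@(0,1) a9@(0,1) | pheromone: 0 23 0 0 0 / 0 0 0 0 0 / 16 0 0 0 0 / 0 0 0 0 0
t=6: a0@(0,1) a1@(2,0) a2@(0,1) a3@(0,1) a4@(0,1) a5@(2,0) a6@(2,0) a7@(2,0) a8@(0,1) a9@(0,1) | pheromone: 0 28 0 0 0 / 0 0 0 0 0 / 19 0 0 0 0 / 0 0 0 0 0
t=7: a0@(0,1) a1@(2,0) a2@(0,1) a3@(0,1) a4@(0,1) a5@(2,0) a6@(2,0) a7@(2,0) a8@(0,1) a9@(0,1) | pheromone: 0 33 0 0 0 / 0 0 0 0 0 / 22 0 0 0 0 / 0 0 0 0 0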